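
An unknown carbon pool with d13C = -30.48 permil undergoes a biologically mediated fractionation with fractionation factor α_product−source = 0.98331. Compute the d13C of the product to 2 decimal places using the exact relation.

-46.66 permil

δ_product = (δ_source + 1000)·α − 1000
δ_product = (-30.48 + 1000) × 0.98331 − 1000
δ_product = 953.339 − 1000 = -46.661 permil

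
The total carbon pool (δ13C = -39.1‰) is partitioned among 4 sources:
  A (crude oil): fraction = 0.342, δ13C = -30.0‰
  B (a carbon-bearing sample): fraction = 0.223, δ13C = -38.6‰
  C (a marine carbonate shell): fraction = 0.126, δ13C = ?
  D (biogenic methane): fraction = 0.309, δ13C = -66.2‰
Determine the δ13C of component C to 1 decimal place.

1.8‰

Isotope mass balance: δ_bulk = Σ fᵢ·δᵢ.
-39.1 = 0.342×(-30.0) + 0.223×(-38.6) + 0.126×δ_C + 0.309×(-66.2)
0.126·δ_C = -39.1 − (-39.324) = 0.224
δ_C = 0.224 / 0.126 = 1.77‰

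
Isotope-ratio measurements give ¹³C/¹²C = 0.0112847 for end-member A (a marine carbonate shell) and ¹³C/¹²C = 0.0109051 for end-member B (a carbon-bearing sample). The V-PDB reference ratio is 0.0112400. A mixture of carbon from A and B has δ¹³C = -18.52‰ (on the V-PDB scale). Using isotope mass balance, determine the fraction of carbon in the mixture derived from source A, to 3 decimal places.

0.334

δ_A = (0.0112847/0.0112400 − 1)×1000 = (1.003977 − 1)×1000 = 3.977‰
δ_B = (0.0109051/0.0112400 − 1)×1000 = (0.970205 − 1)×1000 = -29.795‰
f_A = (δ_mix − δ_B)/(δ_A − δ_B) = (-18.52 − (-29.795))/(3.977 − (-29.795))
f_A = 11.275 / 33.772 = 0.3339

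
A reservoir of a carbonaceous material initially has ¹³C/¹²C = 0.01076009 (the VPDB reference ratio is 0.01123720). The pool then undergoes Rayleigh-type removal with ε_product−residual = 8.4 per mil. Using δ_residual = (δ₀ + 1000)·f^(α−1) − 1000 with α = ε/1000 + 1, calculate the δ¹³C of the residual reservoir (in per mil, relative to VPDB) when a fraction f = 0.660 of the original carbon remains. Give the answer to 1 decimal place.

-45.8 per mil

δ₀ = (0.01076009/0.01123720 − 1)×1000 = (0.957542 − 1)×1000 = -42.458 per mil
α − 1 = ε/1000 = 0.0084
f^(α−1) = 0.660^(0.0084) = 0.996516
δ_res = (-42.458 + 1000) × 0.996516 − 1000 = 954.206 − 1000 = -45.79 per mil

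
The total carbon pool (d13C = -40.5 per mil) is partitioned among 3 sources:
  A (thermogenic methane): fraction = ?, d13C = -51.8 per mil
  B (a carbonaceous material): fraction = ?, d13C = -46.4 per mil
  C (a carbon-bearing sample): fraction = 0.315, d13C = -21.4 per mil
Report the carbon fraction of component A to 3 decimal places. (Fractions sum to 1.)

0.366

Let f_A and f_B be the unknown fractions; fractions sum to 1 so f_A + f_B = 0.685.
Mass balance: Σ fᵢ·δᵢ = δ_bulk ⇒ f_A·(-51.8) + f_B·(-46.4) = -40.5 − (-6.741) = -33.759
Substitute f_B = 0.685 − f_A:
f_A·(-51.8 − -46.4) = -33.759 − 0.685×(-46.4) = -1.975
f_A = -1.975 / -5.4 = 0.3657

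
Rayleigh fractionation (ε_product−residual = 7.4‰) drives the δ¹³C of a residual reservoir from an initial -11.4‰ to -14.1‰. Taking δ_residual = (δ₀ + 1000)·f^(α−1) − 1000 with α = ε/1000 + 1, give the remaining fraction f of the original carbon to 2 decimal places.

α − 1 = ε/1000 = 0.0074
(δ_res + 1000)/(δ₀ + 1000) = (-14.1 + 1000)/(-11.4 + 1000) = 985.9/988.6 = 0.997269
f = 0.997269^(1/0.0074) = exp(ln(0.997269)/0.0074) = exp(-0.00273/0.0074)
f = exp(-0.3696) = 0.6910

0.69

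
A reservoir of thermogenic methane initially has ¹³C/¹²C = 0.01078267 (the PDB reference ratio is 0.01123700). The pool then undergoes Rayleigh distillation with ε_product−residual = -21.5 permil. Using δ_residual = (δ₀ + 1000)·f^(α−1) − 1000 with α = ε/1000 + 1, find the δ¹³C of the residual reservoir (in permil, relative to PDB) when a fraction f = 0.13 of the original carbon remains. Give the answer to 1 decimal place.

δ₀ = (0.01078267/0.01123700 − 1)×1000 = (0.959568 − 1)×1000 = -40.432 permil
α − 1 = ε/1000 = -0.0215
f^(α−1) = 0.13^(-0.0215) = 1.044841
δ_res = (-40.432 + 1000) × 1.044841 − 1000 = 1002.596 − 1000 = 2.60 permil

2.6 permil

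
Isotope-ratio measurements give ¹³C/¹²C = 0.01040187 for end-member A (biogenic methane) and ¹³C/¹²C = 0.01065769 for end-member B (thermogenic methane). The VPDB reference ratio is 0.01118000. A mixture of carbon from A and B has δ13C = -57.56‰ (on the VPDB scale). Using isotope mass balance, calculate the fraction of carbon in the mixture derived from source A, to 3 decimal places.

0.474

δ_A = (0.01040187/0.01118000 − 1)×1000 = (0.930400 − 1)×1000 = -69.600‰
δ_B = (0.01065769/0.01118000 − 1)×1000 = (0.953282 − 1)×1000 = -46.718‰
f_A = (δ_mix − δ_B)/(δ_A − δ_B) = (-57.56 − (-46.718))/(-69.600 − (-46.718))
f_A = -10.842 / -22.882 = 0.4738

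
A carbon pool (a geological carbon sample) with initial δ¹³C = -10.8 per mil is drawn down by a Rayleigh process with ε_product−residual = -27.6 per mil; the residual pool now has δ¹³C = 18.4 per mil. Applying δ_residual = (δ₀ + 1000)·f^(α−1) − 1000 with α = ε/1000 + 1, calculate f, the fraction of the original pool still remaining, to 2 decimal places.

0.35

α − 1 = ε/1000 = -0.0276
(δ_res + 1000)/(δ₀ + 1000) = (18.4 + 1000)/(-10.8 + 1000) = 1018.4/989.2 = 1.029519
f = 1.029519^(1/-0.0276) = exp(ln(1.029519)/-0.0276) = exp(0.02909/-0.0276)
f = exp(-1.0540) = 0.3485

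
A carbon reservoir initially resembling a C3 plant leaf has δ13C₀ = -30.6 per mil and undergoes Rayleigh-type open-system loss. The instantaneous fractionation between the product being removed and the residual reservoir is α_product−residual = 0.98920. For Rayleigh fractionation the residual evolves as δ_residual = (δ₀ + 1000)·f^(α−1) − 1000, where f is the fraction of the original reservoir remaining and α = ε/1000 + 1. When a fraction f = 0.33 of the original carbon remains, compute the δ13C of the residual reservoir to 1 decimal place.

-18.9 per mil

Rayleigh residual: δ_res = (δ₀ + 1000)·f^(α−1) − 1000
α − 1 = -0.01080
f^(α−1) = 0.33^(-0.01080) = 1.012046
δ_res = (-30.6 + 1000) × 1.012046 − 1000 = 981.077 − 1000 = -18.92 per mil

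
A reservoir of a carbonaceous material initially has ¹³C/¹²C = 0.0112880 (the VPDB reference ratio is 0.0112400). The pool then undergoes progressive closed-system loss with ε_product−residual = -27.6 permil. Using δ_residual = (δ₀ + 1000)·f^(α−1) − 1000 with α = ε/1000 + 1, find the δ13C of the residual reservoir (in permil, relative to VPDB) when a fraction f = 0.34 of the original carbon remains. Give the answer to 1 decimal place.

34.6 permil

δ₀ = (0.0112880/0.0112400 − 1)×1000 = (1.004270 − 1)×1000 = 4.270 permil
α − 1 = ε/1000 = -0.0276
f^(α−1) = 0.34^(-0.0276) = 1.030223
δ_res = (4.270 + 1000) × 1.030223 − 1000 = 1034.622 − 1000 = 34.62 permil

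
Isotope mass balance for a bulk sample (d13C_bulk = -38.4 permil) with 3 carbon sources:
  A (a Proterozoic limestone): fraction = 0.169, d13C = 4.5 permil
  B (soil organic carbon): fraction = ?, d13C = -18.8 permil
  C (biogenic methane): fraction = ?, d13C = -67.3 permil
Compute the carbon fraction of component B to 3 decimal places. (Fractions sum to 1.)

0.346

Let f_B and f_C be the unknown fractions; fractions sum to 1 so f_B + f_C = 0.831.
Mass balance: Σ fᵢ·δᵢ = δ_bulk ⇒ f_B·(-18.8) + f_C·(-67.3) = -38.4 − (0.761) = -39.160
Substitute f_C = 0.831 − f_B:
f_B·(-18.8 − -67.3) = -39.160 − 0.831×(-67.3) = 16.766
f_B = 16.766 / 48.5 = 0.3457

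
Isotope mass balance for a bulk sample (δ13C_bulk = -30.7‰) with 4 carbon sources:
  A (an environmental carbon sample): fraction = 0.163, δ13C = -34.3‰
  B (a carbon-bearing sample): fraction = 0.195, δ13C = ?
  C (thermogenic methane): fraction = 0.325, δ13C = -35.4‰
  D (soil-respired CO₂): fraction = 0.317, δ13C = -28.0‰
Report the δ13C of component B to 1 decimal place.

-24.2‰

Isotope mass balance: δ_bulk = Σ fᵢ·δᵢ.
-30.7 = 0.163×(-34.3) + 0.195×δ_B + 0.325×(-35.4) + 0.317×(-28.0)
0.195·δ_B = -30.7 − (-25.972) = -4.728
δ_B = -4.728 / 0.195 = -24.25‰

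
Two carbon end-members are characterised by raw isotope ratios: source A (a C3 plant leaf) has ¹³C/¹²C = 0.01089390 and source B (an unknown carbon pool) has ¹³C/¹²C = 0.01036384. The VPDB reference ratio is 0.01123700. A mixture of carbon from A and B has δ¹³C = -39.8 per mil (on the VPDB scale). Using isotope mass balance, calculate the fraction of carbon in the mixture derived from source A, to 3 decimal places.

δ_A = (0.01089390/0.01123700 − 1)×1000 = (0.969467 − 1)×1000 = -30.533 per mil
δ_B = (0.01036384/0.01123700 − 1)×1000 = (0.922296 − 1)×1000 = -77.704 per mil
f_A = (δ_mix − δ_B)/(δ_A − δ_B) = (-39.8 − (-77.704))/(-30.533 − (-77.704))
f_A = 37.904 / 47.171 = 0.8035

0.804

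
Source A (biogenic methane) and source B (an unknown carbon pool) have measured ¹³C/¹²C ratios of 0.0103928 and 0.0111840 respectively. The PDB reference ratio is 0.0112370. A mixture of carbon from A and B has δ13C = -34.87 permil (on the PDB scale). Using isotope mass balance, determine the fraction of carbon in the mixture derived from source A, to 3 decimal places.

0.428

δ_A = (0.0103928/0.0112370 − 1)×1000 = (0.924873 − 1)×1000 = -75.127 permil
δ_B = (0.0111840/0.0112370 − 1)×1000 = (0.995283 − 1)×1000 = -4.717 permil
f_A = (δ_mix − δ_B)/(δ_A − δ_B) = (-34.87 − (-4.717))/(-75.127 − (-4.717))
f_A = -30.153 / -70.410 = 0.4283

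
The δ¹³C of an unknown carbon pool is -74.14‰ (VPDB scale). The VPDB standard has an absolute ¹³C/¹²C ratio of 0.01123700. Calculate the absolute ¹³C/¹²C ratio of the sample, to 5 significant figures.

0.010404

R_sample = R_standard × (δ¹³C/1000 + 1)
R_sample = 0.01123700 × (-74.14/1000 + 1) = 0.01123700 × 0.925860
R_sample = 0.0104039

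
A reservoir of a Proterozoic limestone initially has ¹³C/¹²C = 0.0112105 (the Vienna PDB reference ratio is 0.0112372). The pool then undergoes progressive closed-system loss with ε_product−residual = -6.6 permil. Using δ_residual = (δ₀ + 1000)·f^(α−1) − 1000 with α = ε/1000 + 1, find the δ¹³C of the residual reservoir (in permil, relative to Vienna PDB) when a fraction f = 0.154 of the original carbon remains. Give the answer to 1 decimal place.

δ₀ = (0.0112105/0.0112372 − 1)×1000 = (0.997624 − 1)×1000 = -2.376 permil
α − 1 = ε/1000 = -0.0066
f^(α−1) = 0.154^(-0.0066) = 1.012424
δ_res = (-2.376 + 1000) × 1.012424 − 1000 = 1010.018 − 1000 = 10.02 permil

10.0 permil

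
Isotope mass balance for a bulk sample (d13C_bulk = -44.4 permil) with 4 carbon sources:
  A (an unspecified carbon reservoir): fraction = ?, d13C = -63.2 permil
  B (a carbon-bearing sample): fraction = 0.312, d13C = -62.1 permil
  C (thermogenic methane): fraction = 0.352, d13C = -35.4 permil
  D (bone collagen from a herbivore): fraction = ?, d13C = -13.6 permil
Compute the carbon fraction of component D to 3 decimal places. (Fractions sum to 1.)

0.175

Let f_D and f_A be the unknown fractions; fractions sum to 1 so f_D + f_A = 0.336.
Mass balance: Σ fᵢ·δᵢ = δ_bulk ⇒ f_D·(-13.6) + f_A·(-63.2) = -44.4 − (-31.836) = -12.564
Substitute f_A = 0.336 − f_D:
f_D·(-13.6 − -63.2) = -12.564 − 0.336×(-63.2) = 8.671
f_D = 8.671 / 49.6 = 0.1748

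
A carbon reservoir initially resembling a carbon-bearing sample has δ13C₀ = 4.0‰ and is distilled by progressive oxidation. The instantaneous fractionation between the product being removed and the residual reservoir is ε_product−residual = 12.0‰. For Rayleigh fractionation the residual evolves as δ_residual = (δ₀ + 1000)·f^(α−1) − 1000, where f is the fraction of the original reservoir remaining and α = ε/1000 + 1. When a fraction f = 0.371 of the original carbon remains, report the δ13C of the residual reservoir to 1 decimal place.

Rayleigh residual: δ_res = (δ₀ + 1000)·f^(α−1) − 1000
α = ε/1000 + 1 = 1.01200, so α − 1 = 0.01200
f^(α−1) = 0.371^(0.01200) = 0.988172
δ_res = (4.0 + 1000) × 0.988172 − 1000 = 992.125 − 1000 = -7.88‰

-7.9‰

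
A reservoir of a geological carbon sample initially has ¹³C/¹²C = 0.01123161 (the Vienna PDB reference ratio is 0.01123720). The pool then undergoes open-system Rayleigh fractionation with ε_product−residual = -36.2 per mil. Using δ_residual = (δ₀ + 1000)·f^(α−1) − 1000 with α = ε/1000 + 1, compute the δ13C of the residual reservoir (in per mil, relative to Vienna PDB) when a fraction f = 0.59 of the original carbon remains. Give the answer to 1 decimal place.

δ₀ = (0.01123161/0.01123720 − 1)×1000 = (0.999503 − 1)×1000 = -0.497 per mil
α − 1 = ε/1000 = -0.0362
f^(α−1) = 0.59^(-0.0362) = 1.019284
δ_res = (-0.497 + 1000) × 1.019284 − 1000 = 1018.777 − 1000 = 18.78 per mil

18.8 per mil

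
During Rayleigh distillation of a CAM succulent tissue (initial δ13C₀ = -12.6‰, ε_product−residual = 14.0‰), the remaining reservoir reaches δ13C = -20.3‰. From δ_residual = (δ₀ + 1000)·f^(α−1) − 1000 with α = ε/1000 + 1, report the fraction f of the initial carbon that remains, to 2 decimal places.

0.57

α − 1 = ε/1000 = 0.0140
(δ_res + 1000)/(δ₀ + 1000) = (-20.3 + 1000)/(-12.6 + 1000) = 979.7/987.4 = 0.992202
f = 0.992202^(1/0.0140) = exp(ln(0.992202)/0.0140) = exp(-0.00783/0.0140)
f = exp(-0.5592) = 0.5717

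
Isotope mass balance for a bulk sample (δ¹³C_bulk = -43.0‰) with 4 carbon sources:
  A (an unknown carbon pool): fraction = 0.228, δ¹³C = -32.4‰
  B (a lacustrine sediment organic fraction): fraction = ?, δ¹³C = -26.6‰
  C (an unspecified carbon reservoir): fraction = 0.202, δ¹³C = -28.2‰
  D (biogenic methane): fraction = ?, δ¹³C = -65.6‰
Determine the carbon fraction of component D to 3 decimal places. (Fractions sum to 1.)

0.378

Let f_D and f_B be the unknown fractions; fractions sum to 1 so f_D + f_B = 0.570.
Mass balance: Σ fᵢ·δᵢ = δ_bulk ⇒ f_D·(-65.6) + f_B·(-26.6) = -43.0 − (-13.084) = -29.916
Substitute f_B = 0.570 − f_D:
f_D·(-65.6 − -26.6) = -29.916 − 0.570×(-26.6) = -14.754
f_D = -14.754 / -39.0 = 0.3783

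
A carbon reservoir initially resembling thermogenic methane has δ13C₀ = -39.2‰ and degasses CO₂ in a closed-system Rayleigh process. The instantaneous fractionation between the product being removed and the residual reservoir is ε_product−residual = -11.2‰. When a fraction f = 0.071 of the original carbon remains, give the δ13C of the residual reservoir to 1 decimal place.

-10.3‰

Rayleigh residual: δ_res = (δ₀ + 1000)·f^(α−1) − 1000
α = ε/1000 + 1 = 0.98880, so α − 1 = -0.01120
f^(α−1) = 0.071^(-0.01120) = 1.030068
δ_res = (-39.2 + 1000) × 1.030068 − 1000 = 989.689 − 1000 = -10.31‰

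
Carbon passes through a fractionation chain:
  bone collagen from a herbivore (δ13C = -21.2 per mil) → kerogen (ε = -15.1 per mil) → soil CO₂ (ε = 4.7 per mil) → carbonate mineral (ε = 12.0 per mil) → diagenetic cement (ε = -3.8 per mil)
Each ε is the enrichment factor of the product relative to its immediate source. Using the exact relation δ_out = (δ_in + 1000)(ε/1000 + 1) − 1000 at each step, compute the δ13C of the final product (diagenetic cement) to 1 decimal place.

-23.6 per mil

step 1: δ = (-21.20 + 1000)·(-15.1/1000 + 1) − 1000 = -35.98 per mil
step 2: δ = (-35.98 + 1000)·(4.7/1000 + 1) − 1000 = -31.45 per mil
step 3: δ = (-31.45 + 1000)·(12.0/1000 + 1) − 1000 = -19.83 per mil
step 4: δ = (-19.83 + 1000)·(-3.8/1000 + 1) − 1000 = -23.55 per mil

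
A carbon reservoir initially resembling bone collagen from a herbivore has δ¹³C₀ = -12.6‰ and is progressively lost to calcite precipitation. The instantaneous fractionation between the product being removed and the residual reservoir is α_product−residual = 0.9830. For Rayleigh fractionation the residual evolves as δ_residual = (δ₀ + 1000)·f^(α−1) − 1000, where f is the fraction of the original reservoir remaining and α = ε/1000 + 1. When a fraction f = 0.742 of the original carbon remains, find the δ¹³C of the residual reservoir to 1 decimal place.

-7.6‰

Rayleigh residual: δ_res = (δ₀ + 1000)·f^(α−1) − 1000
α − 1 = -0.01700
f^(α−1) = 0.742^(-0.01700) = 1.005086
δ_res = (-12.6 + 1000) × 1.005086 − 1000 = 992.422 − 1000 = -7.58‰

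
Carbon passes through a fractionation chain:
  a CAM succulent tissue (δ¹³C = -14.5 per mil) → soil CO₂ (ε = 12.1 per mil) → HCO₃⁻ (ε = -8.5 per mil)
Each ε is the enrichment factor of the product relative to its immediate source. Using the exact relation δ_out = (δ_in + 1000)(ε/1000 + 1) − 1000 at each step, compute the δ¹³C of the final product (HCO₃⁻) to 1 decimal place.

-11.1 per mil

step 1: δ = (-14.50 + 1000)·(12.1/1000 + 1) − 1000 = -2.58 per mil
step 2: δ = (-2.58 + 1000)·(-8.5/1000 + 1) − 1000 = -11.05 per mil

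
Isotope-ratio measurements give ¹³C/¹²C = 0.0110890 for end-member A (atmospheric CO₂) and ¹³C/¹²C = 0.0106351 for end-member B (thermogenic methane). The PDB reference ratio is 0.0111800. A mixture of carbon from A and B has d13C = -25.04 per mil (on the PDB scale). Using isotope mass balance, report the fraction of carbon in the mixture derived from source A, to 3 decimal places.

δ_A = (0.0110890/0.0111800 − 1)×1000 = (0.991860 − 1)×1000 = -8.140 per mil
δ_B = (0.0106351/0.0111800 − 1)×1000 = (0.951261 − 1)×1000 = -48.739 per mil
f_A = (δ_mix − δ_B)/(δ_A − δ_B) = (-25.04 − (-48.739))/(-8.140 − (-48.739))
f_A = 23.699 / 40.599 = 0.5837

0.584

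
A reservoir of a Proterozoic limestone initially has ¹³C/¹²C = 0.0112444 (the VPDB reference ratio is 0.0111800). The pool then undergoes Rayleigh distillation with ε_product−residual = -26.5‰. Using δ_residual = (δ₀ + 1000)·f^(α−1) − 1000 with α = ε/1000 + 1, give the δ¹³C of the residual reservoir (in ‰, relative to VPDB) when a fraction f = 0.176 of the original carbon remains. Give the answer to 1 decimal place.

δ₀ = (0.0112444/0.0111800 − 1)×1000 = (1.005760 − 1)×1000 = 5.760‰
α − 1 = ε/1000 = -0.0265
f^(α−1) = 0.176^(-0.0265) = 1.047114
δ_res = (5.760 + 1000) × 1.047114 − 1000 = 1053.146 − 1000 = 53.15‰

53.1‰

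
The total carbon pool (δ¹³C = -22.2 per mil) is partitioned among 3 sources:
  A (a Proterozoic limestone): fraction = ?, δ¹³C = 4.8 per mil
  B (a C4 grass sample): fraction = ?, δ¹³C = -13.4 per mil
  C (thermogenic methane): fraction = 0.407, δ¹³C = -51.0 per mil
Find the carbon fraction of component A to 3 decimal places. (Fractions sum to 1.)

Let f_A and f_B be the unknown fractions; fractions sum to 1 so f_A + f_B = 0.593.
Mass balance: Σ fᵢ·δᵢ = δ_bulk ⇒ f_A·(4.8) + f_B·(-13.4) = -22.2 − (-20.757) = -1.443
Substitute f_B = 0.593 − f_A:
f_A·(4.8 − -13.4) = -1.443 − 0.593×(-13.4) = 6.503
f_A = 6.503 / 18.2 = 0.3573

0.357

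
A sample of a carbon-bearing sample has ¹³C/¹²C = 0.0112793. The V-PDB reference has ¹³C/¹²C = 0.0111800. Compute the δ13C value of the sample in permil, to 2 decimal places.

δ13C = (R_sample / R_standard − 1) × 1000
R_sample / R_standard = 0.0112793 / 0.0111800 = 1.008882
δ13C = (1.008882 − 1) × 1000 = 8.882 permil

8.88 permil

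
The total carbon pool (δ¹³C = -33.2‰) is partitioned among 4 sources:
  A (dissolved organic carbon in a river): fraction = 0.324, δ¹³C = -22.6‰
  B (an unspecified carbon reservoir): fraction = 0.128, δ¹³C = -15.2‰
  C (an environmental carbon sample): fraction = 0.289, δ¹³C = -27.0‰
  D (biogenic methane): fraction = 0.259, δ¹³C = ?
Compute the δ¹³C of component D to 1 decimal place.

Isotope mass balance: δ_bulk = Σ fᵢ·δᵢ.
-33.2 = 0.324×(-22.6) + 0.128×(-15.2) + 0.289×(-27.0) + 0.259×δ_D
0.259·δ_D = -33.2 − (-17.071) = -16.129
δ_D = -16.129 / 0.259 = -62.27‰

-62.3‰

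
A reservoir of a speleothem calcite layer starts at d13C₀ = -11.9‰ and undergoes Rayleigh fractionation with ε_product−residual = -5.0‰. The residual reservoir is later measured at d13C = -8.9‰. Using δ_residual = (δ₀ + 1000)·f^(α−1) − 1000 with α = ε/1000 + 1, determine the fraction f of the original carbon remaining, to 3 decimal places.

0.545

α − 1 = ε/1000 = -0.0050
(δ_res + 1000)/(δ₀ + 1000) = (-8.9 + 1000)/(-11.9 + 1000) = 991.1/988.1 = 1.003036
f = 1.003036^(1/-0.0050) = exp(ln(1.003036)/-0.0050) = exp(0.00303/-0.0050)
f = exp(-0.6063) = 0.5454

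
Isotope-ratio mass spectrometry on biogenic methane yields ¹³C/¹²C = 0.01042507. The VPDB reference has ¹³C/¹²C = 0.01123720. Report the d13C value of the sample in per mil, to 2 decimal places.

-72.27 per mil

d13C = (R_sample / R_standard − 1) × 1000
R_sample / R_standard = 0.01042507 / 0.01123720 = 0.927728
d13C = (0.927728 − 1) × 1000 = -72.272 per mil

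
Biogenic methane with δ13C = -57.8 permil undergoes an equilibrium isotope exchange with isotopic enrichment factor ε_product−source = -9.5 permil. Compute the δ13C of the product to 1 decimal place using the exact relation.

-66.8 permil

Exactly, δ_product = (δ_source + 1000)·(ε/1000 + 1) − 1000.
δ_product = (-57.8 + 1000) × (-9.5/1000 + 1) − 1000
δ_product = -66.75 permil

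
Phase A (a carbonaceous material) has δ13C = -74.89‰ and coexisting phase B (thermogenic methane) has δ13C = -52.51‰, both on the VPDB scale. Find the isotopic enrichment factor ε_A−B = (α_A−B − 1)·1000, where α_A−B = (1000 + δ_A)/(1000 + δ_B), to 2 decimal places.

-23.62‰

α_A−B = (1000 + -74.89) / (1000 + -52.51) = 925.11 / 947.49 = 0.976380
ε_A−B = (0.976380 − 1) × 1000 = -23.620‰
(The approximation ε ≈ δ_A − δ_B would give -22.38‰.)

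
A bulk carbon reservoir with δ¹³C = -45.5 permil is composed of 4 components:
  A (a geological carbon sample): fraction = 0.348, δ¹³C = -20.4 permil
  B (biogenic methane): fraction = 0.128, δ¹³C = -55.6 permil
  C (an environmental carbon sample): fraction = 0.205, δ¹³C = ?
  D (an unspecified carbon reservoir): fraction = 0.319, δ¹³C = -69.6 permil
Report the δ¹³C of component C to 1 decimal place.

-44.3 permil

Isotope mass balance: δ_bulk = Σ fᵢ·δᵢ.
-45.5 = 0.348×(-20.4) + 0.128×(-55.6) + 0.205×δ_C + 0.319×(-69.6)
0.205·δ_C = -45.5 − (-36.418) = -9.082
δ_C = -9.082 / 0.205 = -44.30 permil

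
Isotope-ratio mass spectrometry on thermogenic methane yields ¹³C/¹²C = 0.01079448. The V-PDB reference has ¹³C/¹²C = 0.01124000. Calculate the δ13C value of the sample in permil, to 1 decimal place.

δ13C = (R_sample / R_standard − 1) × 1000
R_sample / R_standard = 0.01079448 / 0.01124000 = 0.960363
δ13C = (0.960363 − 1) × 1000 = -39.64 permil

-39.6 permil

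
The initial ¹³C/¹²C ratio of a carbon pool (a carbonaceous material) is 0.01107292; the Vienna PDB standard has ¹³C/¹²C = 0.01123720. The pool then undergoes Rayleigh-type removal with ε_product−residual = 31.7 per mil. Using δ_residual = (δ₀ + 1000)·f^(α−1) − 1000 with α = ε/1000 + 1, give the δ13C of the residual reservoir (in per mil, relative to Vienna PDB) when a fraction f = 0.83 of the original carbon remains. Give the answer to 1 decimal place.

δ₀ = (0.01107292/0.01123720 − 1)×1000 = (0.985381 − 1)×1000 = -14.619 per mil
α − 1 = ε/1000 = 0.0317
f^(α−1) = 0.83^(0.0317) = 0.994111
δ_res = (-14.619 + 1000) × 0.994111 − 1000 = 979.578 − 1000 = -20.42 per mil

-20.4 per mil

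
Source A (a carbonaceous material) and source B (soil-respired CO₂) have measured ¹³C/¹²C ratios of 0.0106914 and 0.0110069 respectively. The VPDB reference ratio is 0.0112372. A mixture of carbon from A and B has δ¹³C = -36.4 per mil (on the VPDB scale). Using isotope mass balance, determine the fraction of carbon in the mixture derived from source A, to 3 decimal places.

δ_A = (0.0106914/0.0112372 − 1)×1000 = (0.951429 − 1)×1000 = -48.571 per mil
δ_B = (0.0110069/0.0112372 − 1)×1000 = (0.979506 − 1)×1000 = -20.494 per mil
f_A = (δ_mix − δ_B)/(δ_A − δ_B) = (-36.4 − (-20.494))/(-48.571 − (-20.494))
f_A = -15.906 / -28.076 = 0.5665

0.567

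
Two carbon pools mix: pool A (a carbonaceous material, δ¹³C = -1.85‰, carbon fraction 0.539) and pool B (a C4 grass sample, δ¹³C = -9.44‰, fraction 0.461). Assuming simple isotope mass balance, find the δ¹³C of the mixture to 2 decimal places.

-5.35‰

δ_mix = f_A·δ_A + f_B·δ_B
δ_mix = 0.539 × (-1.85) + 0.461 × (-9.44)
δ_mix = -0.997 + -4.352 = -5.349‰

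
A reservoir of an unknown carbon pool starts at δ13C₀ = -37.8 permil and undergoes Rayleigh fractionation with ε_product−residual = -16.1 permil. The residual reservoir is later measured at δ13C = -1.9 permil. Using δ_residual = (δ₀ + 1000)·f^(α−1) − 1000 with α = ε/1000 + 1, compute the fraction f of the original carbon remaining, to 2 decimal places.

0.10

α − 1 = ε/1000 = -0.0161
(δ_res + 1000)/(δ₀ + 1000) = (-1.9 + 1000)/(-37.8 + 1000) = 998.1/962.2 = 1.037310
f = 1.037310^(1/-0.0161) = exp(ln(1.037310)/-0.0161) = exp(0.03663/-0.0161)
f = exp(-2.2752) = 0.1028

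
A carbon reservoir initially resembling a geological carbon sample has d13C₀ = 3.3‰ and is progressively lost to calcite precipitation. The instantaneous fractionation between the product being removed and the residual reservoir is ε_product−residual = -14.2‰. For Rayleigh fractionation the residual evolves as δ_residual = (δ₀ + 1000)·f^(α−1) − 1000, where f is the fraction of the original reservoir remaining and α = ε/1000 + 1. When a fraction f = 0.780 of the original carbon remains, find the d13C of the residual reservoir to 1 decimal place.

6.8‰

Rayleigh residual: δ_res = (δ₀ + 1000)·f^(α−1) − 1000
α = ε/1000 + 1 = 0.98580, so α − 1 = -0.01420
f^(α−1) = 0.780^(-0.01420) = 1.003534
δ_res = (3.3 + 1000) × 1.003534 − 1000 = 1006.846 − 1000 = 6.85‰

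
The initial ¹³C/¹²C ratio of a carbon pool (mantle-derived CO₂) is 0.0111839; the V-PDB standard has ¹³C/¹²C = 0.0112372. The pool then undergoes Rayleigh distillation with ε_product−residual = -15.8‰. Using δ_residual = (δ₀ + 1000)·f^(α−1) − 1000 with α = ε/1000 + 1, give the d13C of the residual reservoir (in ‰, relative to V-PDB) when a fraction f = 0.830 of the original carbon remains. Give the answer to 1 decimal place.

-1.8‰

δ₀ = (0.0111839/0.0112372 − 1)×1000 = (0.995257 − 1)×1000 = -4.743‰
α − 1 = ε/1000 = -0.0158
f^(α−1) = 0.830^(-0.0158) = 1.002948
δ_res = (-4.743 + 1000) × 1.002948 − 1000 = 998.191 − 1000 = -1.81‰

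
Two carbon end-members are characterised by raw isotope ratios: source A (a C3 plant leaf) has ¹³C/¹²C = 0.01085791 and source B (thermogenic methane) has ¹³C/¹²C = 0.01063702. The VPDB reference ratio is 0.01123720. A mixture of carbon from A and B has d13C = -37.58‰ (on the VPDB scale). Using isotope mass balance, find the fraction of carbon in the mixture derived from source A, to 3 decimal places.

0.805

δ_A = (0.01085791/0.01123720 − 1)×1000 = (0.966247 − 1)×1000 = -33.753‰
δ_B = (0.01063702/0.01123720 − 1)×1000 = (0.946590 − 1)×1000 = -53.410‰
f_A = (δ_mix − δ_B)/(δ_A − δ_B) = (-37.58 − (-53.410))/(-33.753 − (-53.410))
f_A = 15.830 / 19.657 = 0.8053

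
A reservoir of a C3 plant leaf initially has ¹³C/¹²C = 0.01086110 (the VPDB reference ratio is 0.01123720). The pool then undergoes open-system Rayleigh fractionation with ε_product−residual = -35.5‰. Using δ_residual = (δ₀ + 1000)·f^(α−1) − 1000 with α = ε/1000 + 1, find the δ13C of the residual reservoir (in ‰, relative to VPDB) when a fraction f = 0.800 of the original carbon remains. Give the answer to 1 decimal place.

δ₀ = (0.01086110/0.01123720 − 1)×1000 = (0.966531 − 1)×1000 = -33.469‰
α − 1 = ε/1000 = -0.0355
f^(α−1) = 0.800^(-0.0355) = 1.007953
δ_res = (-33.469 + 1000) × 1.007953 − 1000 = 974.218 − 1000 = -25.78‰

-25.8‰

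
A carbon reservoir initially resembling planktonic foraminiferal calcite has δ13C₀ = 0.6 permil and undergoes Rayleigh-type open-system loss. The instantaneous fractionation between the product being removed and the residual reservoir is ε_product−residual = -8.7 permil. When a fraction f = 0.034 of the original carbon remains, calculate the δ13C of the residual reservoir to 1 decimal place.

30.5 permil

Rayleigh residual: δ_res = (δ₀ + 1000)·f^(α−1) − 1000
α = ε/1000 + 1 = 0.99130, so α − 1 = -0.00870
f^(α−1) = 0.034^(-0.00870) = 1.029855
δ_res = (0.6 + 1000) × 1.029855 − 1000 = 1030.473 − 1000 = 30.47 permil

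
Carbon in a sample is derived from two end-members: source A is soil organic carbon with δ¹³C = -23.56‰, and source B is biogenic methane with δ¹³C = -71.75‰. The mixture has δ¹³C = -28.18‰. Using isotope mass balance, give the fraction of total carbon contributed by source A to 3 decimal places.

0.904

δ_mix = f_A·δ_A + (1 − f_A)·δ_B  ⇒  f_A = (δ_mix − δ_B)/(δ_A − δ_B)
f_A = (-28.18 − (-71.75)) / (-23.56 − (-71.75))
f_A = 43.57 / 48.19 = 0.9041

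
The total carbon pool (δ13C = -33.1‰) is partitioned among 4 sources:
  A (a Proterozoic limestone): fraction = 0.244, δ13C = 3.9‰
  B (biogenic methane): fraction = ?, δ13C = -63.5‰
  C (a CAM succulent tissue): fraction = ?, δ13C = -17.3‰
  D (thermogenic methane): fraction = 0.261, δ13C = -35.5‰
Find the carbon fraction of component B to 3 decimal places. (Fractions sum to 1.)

0.351

Let f_B and f_C be the unknown fractions; fractions sum to 1 so f_B + f_C = 0.495.
Mass balance: Σ fᵢ·δᵢ = δ_bulk ⇒ f_B·(-63.5) + f_C·(-17.3) = -33.1 − (-8.314) = -24.786
Substitute f_C = 0.495 − f_B:
f_B·(-63.5 − -17.3) = -24.786 − 0.495×(-17.3) = -16.223
f_B = -16.223 / -46.2 = 0.3511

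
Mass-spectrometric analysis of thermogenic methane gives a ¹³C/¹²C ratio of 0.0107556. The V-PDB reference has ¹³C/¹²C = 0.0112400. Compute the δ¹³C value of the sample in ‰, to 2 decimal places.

δ¹³C = (R_sample / R_standard − 1) × 1000
R_sample / R_standard = 0.0107556 / 0.0112400 = 0.956904
δ¹³C = (0.956904 − 1) × 1000 = -43.096‰

-43.10‰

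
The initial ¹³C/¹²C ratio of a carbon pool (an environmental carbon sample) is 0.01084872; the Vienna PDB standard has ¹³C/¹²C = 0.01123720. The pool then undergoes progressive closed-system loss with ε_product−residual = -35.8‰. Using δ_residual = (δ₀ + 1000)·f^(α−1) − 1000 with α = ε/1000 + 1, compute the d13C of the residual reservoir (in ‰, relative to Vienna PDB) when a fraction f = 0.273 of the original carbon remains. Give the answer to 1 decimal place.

11.4‰

δ₀ = (0.01084872/0.01123720 − 1)×1000 = (0.965429 − 1)×1000 = -34.571‰
α − 1 = ε/1000 = -0.0358
f^(α−1) = 0.273^(-0.0358) = 1.047576
δ_res = (-34.571 + 1000) × 1.047576 − 1000 = 1011.360 − 1000 = 11.36‰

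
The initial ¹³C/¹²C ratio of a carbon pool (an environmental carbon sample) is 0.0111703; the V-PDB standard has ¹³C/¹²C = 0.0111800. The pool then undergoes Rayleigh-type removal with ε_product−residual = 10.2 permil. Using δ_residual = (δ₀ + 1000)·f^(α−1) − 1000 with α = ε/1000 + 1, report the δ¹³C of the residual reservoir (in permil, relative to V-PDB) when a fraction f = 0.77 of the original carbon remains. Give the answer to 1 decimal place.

-3.5 permil

δ₀ = (0.0111703/0.0111800 − 1)×1000 = (0.999132 − 1)×1000 = -0.868 permil
α − 1 = ε/1000 = 0.0102
f^(α−1) = 0.77^(0.0102) = 0.997338
δ_res = (-0.868 + 1000) × 0.997338 − 1000 = 996.472 − 1000 = -3.53 permil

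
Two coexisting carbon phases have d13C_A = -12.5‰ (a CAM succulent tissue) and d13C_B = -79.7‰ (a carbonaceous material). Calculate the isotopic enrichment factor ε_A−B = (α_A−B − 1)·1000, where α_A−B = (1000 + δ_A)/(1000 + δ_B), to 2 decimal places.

73.02‰

α_A−B = (1000 + -12.5) / (1000 + -79.7) = 987.5 / 920.3 = 1.073020
ε_A−B = (1.073020 − 1) × 1000 = 73.020‰
(The approximation ε ≈ δ_A − δ_B would give 67.2‰.)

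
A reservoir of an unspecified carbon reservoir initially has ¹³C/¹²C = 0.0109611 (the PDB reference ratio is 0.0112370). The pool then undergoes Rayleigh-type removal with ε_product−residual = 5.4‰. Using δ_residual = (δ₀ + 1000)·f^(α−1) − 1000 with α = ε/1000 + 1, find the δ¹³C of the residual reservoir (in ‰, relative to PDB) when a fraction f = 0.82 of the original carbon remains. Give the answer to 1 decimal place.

-25.6‰

δ₀ = (0.0109611/0.0112370 − 1)×1000 = (0.975447 − 1)×1000 = -24.553‰
α − 1 = ε/1000 = 0.0054
f^(α−1) = 0.82^(0.0054) = 0.998929
δ_res = (-24.553 + 1000) × 0.998929 − 1000 = 974.402 − 1000 = -25.60‰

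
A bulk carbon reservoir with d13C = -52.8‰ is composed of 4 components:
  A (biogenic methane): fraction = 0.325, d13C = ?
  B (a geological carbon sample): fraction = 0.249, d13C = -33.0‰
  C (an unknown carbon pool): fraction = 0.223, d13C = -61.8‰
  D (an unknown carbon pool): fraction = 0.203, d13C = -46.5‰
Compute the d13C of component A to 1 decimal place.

-65.7‰

Isotope mass balance: δ_bulk = Σ fᵢ·δᵢ.
-52.8 = 0.325×δ_A + 0.249×(-33.0) + 0.223×(-61.8) + 0.203×(-46.5)
0.325·δ_A = -52.8 − (-31.438) = -21.362
δ_A = -21.362 / 0.325 = -65.73‰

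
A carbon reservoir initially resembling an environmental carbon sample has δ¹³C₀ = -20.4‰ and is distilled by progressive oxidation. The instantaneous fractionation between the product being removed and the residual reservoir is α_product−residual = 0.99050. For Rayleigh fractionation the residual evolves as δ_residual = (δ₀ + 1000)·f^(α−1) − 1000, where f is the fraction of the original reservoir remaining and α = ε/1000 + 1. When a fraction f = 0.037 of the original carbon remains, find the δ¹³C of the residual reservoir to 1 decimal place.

Rayleigh residual: δ_res = (δ₀ + 1000)·f^(α−1) − 1000
α − 1 = -0.00950
f^(α−1) = 0.037^(-0.00950) = 1.031816
δ_res = (-20.4 + 1000) × 1.031816 − 1000 = 1010.767 − 1000 = 10.77‰

10.8‰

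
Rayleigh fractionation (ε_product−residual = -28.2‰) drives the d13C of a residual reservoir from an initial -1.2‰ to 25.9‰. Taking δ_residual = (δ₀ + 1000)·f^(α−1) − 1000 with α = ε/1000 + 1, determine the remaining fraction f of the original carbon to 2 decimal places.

α − 1 = ε/1000 = -0.0282
(δ_res + 1000)/(δ₀ + 1000) = (25.9 + 1000)/(-1.2 + 1000) = 1025.9/998.8 = 1.027133
f = 1.027133^(1/-0.0282) = exp(ln(1.027133)/-0.0282) = exp(0.02677/-0.0282)
f = exp(-0.9493) = 0.3870

0.39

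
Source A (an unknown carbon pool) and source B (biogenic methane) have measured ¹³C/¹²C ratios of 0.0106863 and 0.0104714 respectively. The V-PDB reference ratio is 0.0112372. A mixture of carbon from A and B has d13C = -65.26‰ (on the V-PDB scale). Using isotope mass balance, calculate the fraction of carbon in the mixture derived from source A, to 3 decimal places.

0.151

δ_A = (0.0106863/0.0112372 − 1)×1000 = (0.950975 − 1)×1000 = -49.025‰
δ_B = (0.0104714/0.0112372 − 1)×1000 = (0.931851 − 1)×1000 = -68.149‰
f_A = (δ_mix − δ_B)/(δ_A − δ_B) = (-65.26 − (-68.149))/(-49.025 − (-68.149))
f_A = 2.889 / 19.124 = 0.1510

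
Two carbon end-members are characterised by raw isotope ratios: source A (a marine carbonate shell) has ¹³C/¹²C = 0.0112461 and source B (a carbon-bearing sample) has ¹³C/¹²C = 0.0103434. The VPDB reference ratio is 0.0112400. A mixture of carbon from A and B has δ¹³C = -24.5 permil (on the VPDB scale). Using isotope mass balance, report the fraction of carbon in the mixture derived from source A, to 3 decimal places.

δ_A = (0.0112461/0.0112400 − 1)×1000 = (1.000543 − 1)×1000 = 0.543 permil
δ_B = (0.0103434/0.0112400 − 1)×1000 = (0.920231 − 1)×1000 = -79.769 permil
f_A = (δ_mix − δ_B)/(δ_A − δ_B) = (-24.5 − (-79.769))/(0.543 − (-79.769))
f_A = 55.269 / 80.311 = 0.6882

0.688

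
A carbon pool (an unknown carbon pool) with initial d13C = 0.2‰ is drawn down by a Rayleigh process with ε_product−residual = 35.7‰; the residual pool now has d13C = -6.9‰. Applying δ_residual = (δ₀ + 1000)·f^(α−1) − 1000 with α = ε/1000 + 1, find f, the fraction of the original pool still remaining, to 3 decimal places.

α − 1 = ε/1000 = 0.0357
(δ_res + 1000)/(δ₀ + 1000) = (-6.9 + 1000)/(0.2 + 1000) = 993.1/1000.2 = 0.992901
f = 0.992901^(1/0.0357) = exp(ln(0.992901)/0.0357) = exp(-0.00712/0.0357)
f = exp(-0.1995) = 0.8191

0.819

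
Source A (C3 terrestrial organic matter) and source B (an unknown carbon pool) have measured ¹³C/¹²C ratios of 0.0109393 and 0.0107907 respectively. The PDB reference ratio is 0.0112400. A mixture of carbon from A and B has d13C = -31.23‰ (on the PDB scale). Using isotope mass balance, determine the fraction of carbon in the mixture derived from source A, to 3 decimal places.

δ_A = (0.0109393/0.0112400 − 1)×1000 = (0.973247 − 1)×1000 = -26.753‰
δ_B = (0.0107907/0.0112400 − 1)×1000 = (0.960027 − 1)×1000 = -39.973‰
f_A = (δ_mix − δ_B)/(δ_A − δ_B) = (-31.23 − (-39.973))/(-26.753 − (-39.973))
f_A = 8.743 / 13.221 = 0.6613

0.661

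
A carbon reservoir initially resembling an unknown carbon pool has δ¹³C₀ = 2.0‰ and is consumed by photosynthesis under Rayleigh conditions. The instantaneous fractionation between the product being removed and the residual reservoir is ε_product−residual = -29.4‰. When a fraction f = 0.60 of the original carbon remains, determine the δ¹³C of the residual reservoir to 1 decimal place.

17.2‰

Rayleigh residual: δ_res = (δ₀ + 1000)·f^(α−1) − 1000
α = ε/1000 + 1 = 0.97060, so α − 1 = -0.02940
f^(α−1) = 0.60^(-0.02940) = 1.015132
δ_res = (2.0 + 1000) × 1.015132 − 1000 = 1017.162 − 1000 = 17.16‰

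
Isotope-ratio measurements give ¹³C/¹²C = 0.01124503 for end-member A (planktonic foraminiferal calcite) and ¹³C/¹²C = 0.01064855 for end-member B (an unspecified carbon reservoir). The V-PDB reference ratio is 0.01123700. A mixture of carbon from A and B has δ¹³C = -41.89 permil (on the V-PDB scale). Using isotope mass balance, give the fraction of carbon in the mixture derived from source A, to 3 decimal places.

0.197

δ_A = (0.01124503/0.01123700 − 1)×1000 = (1.000715 − 1)×1000 = 0.715 permil
δ_B = (0.01064855/0.01123700 − 1)×1000 = (0.947633 − 1)×1000 = -52.367 permil
f_A = (δ_mix − δ_B)/(δ_A − δ_B) = (-41.89 − (-52.367))/(0.715 − (-52.367))
f_A = 10.477 / 53.082 = 0.1974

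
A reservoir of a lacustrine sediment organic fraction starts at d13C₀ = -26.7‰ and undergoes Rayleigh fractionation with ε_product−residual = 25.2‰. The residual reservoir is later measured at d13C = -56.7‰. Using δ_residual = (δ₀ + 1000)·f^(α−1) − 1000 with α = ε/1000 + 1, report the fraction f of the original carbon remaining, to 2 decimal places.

0.29

α − 1 = ε/1000 = 0.0252
(δ_res + 1000)/(δ₀ + 1000) = (-56.7 + 1000)/(-26.7 + 1000) = 943.3/973.3 = 0.969177
f = 0.969177^(1/0.0252) = exp(ln(0.969177)/0.0252) = exp(-0.03131/0.0252)
f = exp(-1.2424) = 0.2887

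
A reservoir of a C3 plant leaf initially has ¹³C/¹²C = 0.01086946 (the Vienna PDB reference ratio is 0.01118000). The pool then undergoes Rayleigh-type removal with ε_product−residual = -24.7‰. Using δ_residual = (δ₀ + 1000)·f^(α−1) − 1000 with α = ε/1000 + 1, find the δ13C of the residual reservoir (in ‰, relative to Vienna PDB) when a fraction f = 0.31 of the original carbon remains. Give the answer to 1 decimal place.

δ₀ = (0.01086946/0.01118000 − 1)×1000 = (0.972224 − 1)×1000 = -27.776‰
α − 1 = ε/1000 = -0.0247
f^(α−1) = 0.31^(-0.0247) = 1.029351
δ_res = (-27.776 + 1000) × 1.029351 − 1000 = 1000.759 − 1000 = 0.76‰

0.8‰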